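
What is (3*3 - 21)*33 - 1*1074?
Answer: -1470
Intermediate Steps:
(3*3 - 21)*33 - 1*1074 = (9 - 21)*33 - 1074 = -12*33 - 1074 = -396 - 1074 = -1470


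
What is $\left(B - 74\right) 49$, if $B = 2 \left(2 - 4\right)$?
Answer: $-3822$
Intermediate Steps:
$B = -4$ ($B = 2 \left(-2\right) = -4$)
$\left(B - 74\right) 49 = \left(-4 - 74\right) 49 = \left(-78\right) 49 = -3822$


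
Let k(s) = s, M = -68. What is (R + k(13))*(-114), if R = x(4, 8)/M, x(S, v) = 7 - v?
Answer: -50445/34 ≈ -1483.7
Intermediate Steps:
R = 1/68 (R = (7 - 1*8)/(-68) = (7 - 8)*(-1/68) = -1*(-1/68) = 1/68 ≈ 0.014706)
(R + k(13))*(-114) = (1/68 + 13)*(-114) = (885/68)*(-114) = -50445/34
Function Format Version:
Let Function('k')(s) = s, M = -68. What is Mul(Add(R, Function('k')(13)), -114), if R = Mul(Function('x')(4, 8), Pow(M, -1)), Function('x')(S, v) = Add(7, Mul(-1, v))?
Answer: Rational(-50445, 34) ≈ -1483.7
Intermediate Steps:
R = Rational(1, 68) (R = Mul(Add(7, Mul(-1, 8)), Pow(-68, -1)) = Mul(Add(7, -8), Rational(-1, 68)) = Mul(-1, Rational(-1, 68)) = Rational(1, 68) ≈ 0.014706)
Mul(Add(R, Function('k')(13)), -114) = Mul(Add(Rational(1, 68), 13), -114) = Mul(Rational(885, 68), -114) = Rational(-50445, 34)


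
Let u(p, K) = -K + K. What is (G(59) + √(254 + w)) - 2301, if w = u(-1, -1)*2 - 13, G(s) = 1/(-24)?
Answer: -55225/24 + √241 ≈ -2285.5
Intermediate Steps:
G(s) = -1/24
u(p, K) = 0
w = -13 (w = 0*2 - 13 = 0 - 13 = -13)
(G(59) + √(254 + w)) - 2301 = (-1/24 + √(254 - 13)) - 2301 = (-1/24 + √241) - 2301 = -55225/24 + √241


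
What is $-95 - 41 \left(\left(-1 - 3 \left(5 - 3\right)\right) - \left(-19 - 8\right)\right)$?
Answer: $-915$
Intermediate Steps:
$-95 - 41 \left(\left(-1 - 3 \left(5 - 3\right)\right) - \left(-19 - 8\right)\right) = -95 - 41 \left(\left(-1 - 6\right) - -27\right) = -95 - 41 \left(\left(-1 - 6\right) + 27\right) = -95 - 41 \left(-7 + 27\right) = -95 - 820 = -915$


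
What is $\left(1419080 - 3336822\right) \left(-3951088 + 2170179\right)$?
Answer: $3415323987478$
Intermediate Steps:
$\left(1419080 - 3336822\right) \left(-3951088 + 2170179\right) = \left(-1917742\right) \left(-1780909\right) = 3415323987478$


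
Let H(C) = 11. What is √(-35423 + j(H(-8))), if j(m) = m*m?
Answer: I*√35302 ≈ 187.89*I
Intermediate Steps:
j(m) = m²
√(-35423 + j(H(-8))) = √(-35423 + 11²) = √(-35423 + 121) = √(-35302) = I*√35302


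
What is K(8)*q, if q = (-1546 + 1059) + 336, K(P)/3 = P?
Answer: -3624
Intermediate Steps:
K(P) = 3*P
q = -151 (q = -487 + 336 = -151)
K(8)*q = (3*8)*(-151) = 24*(-151) = -3624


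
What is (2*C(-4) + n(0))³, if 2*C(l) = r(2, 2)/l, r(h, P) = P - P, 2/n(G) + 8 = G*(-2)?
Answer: -1/64 ≈ -0.015625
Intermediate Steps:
n(G) = 2/(-8 - 2*G) (n(G) = 2/(-8 + G*(-2)) = 2/(-8 - 2*G))
r(h, P) = 0
C(l) = 0 (C(l) = (0/l)/2 = (½)*0 = 0)
(2*C(-4) + n(0))³ = (2*0 - 1/(4 + 0))³ = (0 - 1/4)³ = (0 - 1*¼)³ = (0 - ¼)³ = (-¼)³ = -1/64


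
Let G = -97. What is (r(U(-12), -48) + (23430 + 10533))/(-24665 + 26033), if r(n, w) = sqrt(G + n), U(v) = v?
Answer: 11321/456 + I*sqrt(109)/1368 ≈ 24.827 + 0.0076318*I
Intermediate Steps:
r(n, w) = sqrt(-97 + n)
(r(U(-12), -48) + (23430 + 10533))/(-24665 + 26033) = (sqrt(-97 - 12) + (23430 + 10533))/(-24665 + 26033) = (sqrt(-109) + 33963)/1368 = (I*sqrt(109) + 33963)*(1/1368) = (33963 + I*sqrt(109))*(1/1368) = 11321/456 + I*sqrt(109)/1368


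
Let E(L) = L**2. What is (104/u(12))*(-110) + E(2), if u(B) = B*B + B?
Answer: -208/3 ≈ -69.333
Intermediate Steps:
u(B) = B + B**2 (u(B) = B**2 + B = B + B**2)
(104/u(12))*(-110) + E(2) = (104/((12*(1 + 12))))*(-110) + 2**2 = (104/((12*13)))*(-110) + 4 = (104/156)*(-110) + 4 = (104*(1/156))*(-110) + 4 = (2/3)*(-110) + 4 = -220/3 + 4 = -208/3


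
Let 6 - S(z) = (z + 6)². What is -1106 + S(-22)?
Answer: -1356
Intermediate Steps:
S(z) = 6 - (6 + z)² (S(z) = 6 - (z + 6)² = 6 - (6 + z)²)
-1106 + S(-22) = -1106 + (6 - (6 - 22)²) = -1106 + (6 - 1*(-16)²) = -1106 + (6 - 1*256) = -1106 + (6 - 256) = -1106 - 250 = -1356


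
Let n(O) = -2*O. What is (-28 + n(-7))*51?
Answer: -714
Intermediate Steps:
(-28 + n(-7))*51 = (-28 - 2*(-7))*51 = (-28 + 14)*51 = -14*51 = -714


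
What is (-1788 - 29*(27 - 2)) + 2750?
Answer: 237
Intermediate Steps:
(-1788 - 29*(27 - 2)) + 2750 = (-1788 - 29*25) + 2750 = (-1788 - 725) + 2750 = -2513 + 2750 = 237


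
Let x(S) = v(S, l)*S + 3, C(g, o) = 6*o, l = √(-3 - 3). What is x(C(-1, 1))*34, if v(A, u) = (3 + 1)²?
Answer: 3366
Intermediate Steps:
l = I*√6 (l = √(-6) = I*√6 ≈ 2.4495*I)
v(A, u) = 16 (v(A, u) = 4² = 16)
x(S) = 3 + 16*S (x(S) = 16*S + 3 = 3 + 16*S)
x(C(-1, 1))*34 = (3 + 16*(6*1))*34 = (3 + 16*6)*34 = (3 + 96)*34 = 99*34 = 3366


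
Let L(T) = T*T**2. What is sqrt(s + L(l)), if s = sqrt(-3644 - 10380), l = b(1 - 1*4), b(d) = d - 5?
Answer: sqrt(-512 + 2*I*sqrt(3506)) ≈ 2.5997 + 22.776*I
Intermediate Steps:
b(d) = -5 + d
l = -8 (l = -5 + (1 - 1*4) = -5 + (1 - 4) = -5 - 3 = -8)
s = 2*I*sqrt(3506) (s = sqrt(-14024) = 2*I*sqrt(3506) ≈ 118.42*I)
L(T) = T**3
sqrt(s + L(l)) = sqrt(2*I*sqrt(3506) + (-8)**3) = sqrt(2*I*sqrt(3506) - 512) = sqrt(-512 + 2*I*sqrt(3506))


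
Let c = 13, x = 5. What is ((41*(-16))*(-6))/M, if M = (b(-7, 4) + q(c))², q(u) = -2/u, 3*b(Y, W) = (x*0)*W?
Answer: 166296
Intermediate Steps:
b(Y, W) = 0 (b(Y, W) = ((5*0)*W)/3 = (0*W)/3 = (⅓)*0 = 0)
M = 4/169 (M = (0 - 2/13)² = (-2/13)² = 4/169 ≈ 0.023669)
((41*(-16))*(-6))/M = ((41*(-16))*(-6))/(4/169) = -656*(-6)*(169/4) = 3936*(169/4) = 166296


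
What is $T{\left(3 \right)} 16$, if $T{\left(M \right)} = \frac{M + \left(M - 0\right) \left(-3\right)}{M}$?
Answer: $-32$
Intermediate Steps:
$T{\left(M \right)} = -2$ ($T{\left(M \right)} = \frac{M + \left(M + 0\right) \left(-3\right)}{M} = \frac{M + M \left(-3\right)}{M} = \frac{M - 3 M}{M} = \frac{\left(-2\right) M}{M} = -2$)
$T{\left(3 \right)} 16 = \left(-2\right) 16 = -32$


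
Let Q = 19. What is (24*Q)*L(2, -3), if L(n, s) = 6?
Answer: 2736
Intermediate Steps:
(24*Q)*L(2, -3) = (24*19)*6 = 456*6 = 2736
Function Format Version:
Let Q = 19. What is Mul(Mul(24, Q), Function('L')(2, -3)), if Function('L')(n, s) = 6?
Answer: 2736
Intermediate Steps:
Mul(Mul(24, Q), Function('L')(2, -3)) = Mul(Mul(24, 19), 6) = Mul(456, 6) = 2736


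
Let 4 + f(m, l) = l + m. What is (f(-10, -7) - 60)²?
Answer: 6561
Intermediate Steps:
f(m, l) = -4 + l + m (f(m, l) = -4 + (l + m) = -4 + l + m)
(f(-10, -7) - 60)² = ((-4 - 7 - 10) - 60)² = (-21 - 60)² = (-81)² = 6561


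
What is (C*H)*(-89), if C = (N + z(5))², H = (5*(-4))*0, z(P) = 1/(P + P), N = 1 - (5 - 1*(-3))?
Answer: 0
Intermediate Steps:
N = -7 (N = 1 - (5 + 3) = 1 - 1*8 = 1 - 8 = -7)
z(P) = 1/(2*P)
H = 0 (H = -20*0 = 0)
C = 4761/100 (C = (-7 + (½)/5)² = (-7 + (½)*(⅕))² = (-7 + ⅒)² = (-69/10)² = 4761/100 ≈ 47.610)
(C*H)*(-89) = ((4761/100)*0)*(-89) = 0*(-89) = 0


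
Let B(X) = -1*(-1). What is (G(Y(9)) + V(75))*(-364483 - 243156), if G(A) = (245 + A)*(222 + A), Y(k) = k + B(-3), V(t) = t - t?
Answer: -35947923240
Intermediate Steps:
B(X) = 1
V(t) = 0
Y(k) = 1 + k (Y(k) = k + 1 = 1 + k)
G(A) = (222 + A)*(245 + A)
(G(Y(9)) + V(75))*(-364483 - 243156) = ((54390 + (1 + 9)² + 467*(1 + 9)) + 0)*(-364483 - 243156) = ((54390 + 10² + 467*10) + 0)*(-607639) = ((54390 + 100 + 4670) + 0)*(-607639) = (59160 + 0)*(-607639) = 59160*(-607639) = -35947923240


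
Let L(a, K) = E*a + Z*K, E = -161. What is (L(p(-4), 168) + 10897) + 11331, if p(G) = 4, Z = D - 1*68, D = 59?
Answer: 20072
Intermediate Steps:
Z = -9 (Z = 59 - 1*68 = 59 - 68 = -9)
L(a, K) = -161*a - 9*K
(L(p(-4), 168) + 10897) + 11331 = ((-161*4 - 9*168) + 10897) + 11331 = ((-644 - 1512) + 10897) + 11331 = (-2156 + 10897) + 11331 = 8741 + 11331 = 20072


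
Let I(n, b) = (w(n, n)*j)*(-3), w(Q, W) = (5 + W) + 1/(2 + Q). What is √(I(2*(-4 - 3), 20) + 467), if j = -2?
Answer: 5*√66/2 ≈ 20.310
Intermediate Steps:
w(Q, W) = 5 + W + 1/(2 + Q)
I(n, b) = 6*(11 + n² + 7*n)/(2 + n) (I(n, b) = (((11 + 2*n + 5*n + n*n)/(2 + n))*(-2))*(-3) = (((11 + 2*n + 5*n + n²)/(2 + n))*(-2))*(-3) = (((11 + n² + 7*n)/(2 + n))*(-2))*(-3) = -2*(11 + n² + 7*n)/(2 + n)*(-3) = 6*(11 + n² + 7*n)/(2 + n))
√(I(2*(-4 - 3), 20) + 467) = √(6*(11 + (2*(-4 - 3))² + 7*(2*(-4 - 3)))/(2 + 2*(-4 - 3)) + 467) = √(6*(11 + (2*(-7))² + 7*(2*(-7)))/(2 + 2*(-7)) + 467) = √(6*(11 + (-14)² + 7*(-14))/(2 - 14) + 467) = √(6*(11 + 196 - 98)/(-12) + 467) = √(6*(-1/12)*109 + 467) = √(-109/2 + 467) = √(825/2) = 5*√66/2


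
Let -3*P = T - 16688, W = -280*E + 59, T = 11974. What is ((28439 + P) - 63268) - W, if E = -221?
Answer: -285590/3 ≈ -95197.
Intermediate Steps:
W = 61939 (W = -280*(-221) + 59 = 61880 + 59 = 61939)
P = 4714/3 (P = -(11974 - 16688)/3 = -⅓*(-4714) = 4714/3 ≈ 1571.3)
((28439 + P) - 63268) - W = ((28439 + 4714/3) - 63268) - 1*61939 = (90031/3 - 63268) - 61939 = -99773/3 - 61939 = -285590/3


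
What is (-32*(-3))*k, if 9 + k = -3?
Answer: -1152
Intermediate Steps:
k = -12 (k = -9 - 3 = -12)
(-32*(-3))*k = -32*(-3)*(-12) = 96*(-12) = -1152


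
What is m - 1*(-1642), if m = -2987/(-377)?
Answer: 21449/13 ≈ 1649.9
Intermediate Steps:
m = 103/13 (m = -2987*(-1/377) = 103/13 ≈ 7.9231)
m - 1*(-1642) = 103/13 - 1*(-1642) = 103/13 + 1642 = 21449/13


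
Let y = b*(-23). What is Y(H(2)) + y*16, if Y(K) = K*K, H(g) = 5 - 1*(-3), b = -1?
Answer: 432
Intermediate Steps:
H(g) = 8 (H(g) = 5 + 3 = 8)
Y(K) = K²
y = 23 (y = -1*(-23) = 23)
Y(H(2)) + y*16 = 8² + 23*16 = 64 + 368 = 432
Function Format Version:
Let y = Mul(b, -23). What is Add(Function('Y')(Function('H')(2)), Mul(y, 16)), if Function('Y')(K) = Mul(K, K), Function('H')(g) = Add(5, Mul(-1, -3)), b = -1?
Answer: 432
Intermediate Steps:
Function('H')(g) = 8 (Function('H')(g) = Add(5, 3) = 8)
Function('Y')(K) = Pow(K, 2)
y = 23 (y = Mul(-1, -23) = 23)
Add(Function('Y')(Function('H')(2)), Mul(y, 16)) = Add(Pow(8, 2), Mul(23, 16)) = Add(64, 368) = 432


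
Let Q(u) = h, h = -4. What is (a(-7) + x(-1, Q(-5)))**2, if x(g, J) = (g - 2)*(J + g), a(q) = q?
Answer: 64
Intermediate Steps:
Q(u) = -4
x(g, J) = (-2 + g)*(J + g)
(a(-7) + x(-1, Q(-5)))**2 = (-7 + ((-1)**2 - 2*(-4) - 2*(-1) - 4*(-1)))**2 = (-7 + (1 + 8 + 2 + 4))**2 = (-7 + 15)**2 = 8**2 = 64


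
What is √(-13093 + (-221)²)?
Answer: 6*√993 ≈ 189.07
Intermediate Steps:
√(-13093 + (-221)²) = √(-13093 + 48841) = √35748 = 6*√993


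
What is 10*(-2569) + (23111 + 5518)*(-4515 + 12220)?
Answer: 220560755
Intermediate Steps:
10*(-2569) + (23111 + 5518)*(-4515 + 12220) = -25690 + 28629*7705 = -25690 + 220586445 = 220560755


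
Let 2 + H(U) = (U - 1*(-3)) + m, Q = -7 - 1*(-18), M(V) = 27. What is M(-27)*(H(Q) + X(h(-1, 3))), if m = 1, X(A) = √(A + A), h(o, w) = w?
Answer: 351 + 27*√6 ≈ 417.14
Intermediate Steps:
X(A) = √2*√A (X(A) = √(2*A) = √2*√A)
Q = 11 (Q = -7 + 18 = 11)
H(U) = 2 + U (H(U) = -2 + ((U - 1*(-3)) + 1) = -2 + ((U + 3) + 1) = -2 + ((3 + U) + 1) = -2 + (4 + U) = 2 + U)
M(-27)*(H(Q) + X(h(-1, 3))) = 27*((2 + 11) + √2*√3) = 27*(13 + √6) = 351 + 27*√6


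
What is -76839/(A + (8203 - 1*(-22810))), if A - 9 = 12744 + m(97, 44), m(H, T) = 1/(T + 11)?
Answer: -1408715/802377 ≈ -1.7557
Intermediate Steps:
m(H, T) = 1/(11 + T)
A = 701416/55 (A = 9 + (12744 + 1/(11 + 44)) = 9 + (12744 + 1/55) = 9 + 700921/55 = 701416/55 ≈ 12753.)
-76839/(A + (8203 - 1*(-22810))) = -76839/(701416/55 + (8203 - 1*(-22810))) = -76839/(701416/55 + (8203 + 22810)) = -76839/(701416/55 + 31013) = -76839/2407131/55 = -76839*55/2407131 = -1408715/802377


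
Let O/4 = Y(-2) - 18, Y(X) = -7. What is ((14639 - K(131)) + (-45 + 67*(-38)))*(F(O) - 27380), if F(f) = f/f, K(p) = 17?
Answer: -329396749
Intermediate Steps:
O = -100 (O = 4*(-7 - 18) = 4*(-25) = -100)
F(f) = 1
((14639 - K(131)) + (-45 + 67*(-38)))*(F(O) - 27380) = ((14639 - 1*17) + (-45 + 67*(-38)))*(1 - 27380) = ((14639 - 17) + (-45 - 2546))*(-27379) = (14622 - 2591)*(-27379) = 12031*(-27379) = -329396749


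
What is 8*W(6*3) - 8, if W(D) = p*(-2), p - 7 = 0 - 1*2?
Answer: -88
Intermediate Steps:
p = 5 (p = 7 + (0 - 1*2) = 7 + (0 - 2) = 7 - 2 = 5)
W(D) = -10 (W(D) = 5*(-2) = -10)
8*W(6*3) - 8 = 8*(-10) - 8 = -80 - 8 = -88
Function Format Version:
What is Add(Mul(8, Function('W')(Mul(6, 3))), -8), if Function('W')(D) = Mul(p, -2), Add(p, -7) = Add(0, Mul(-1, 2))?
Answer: -88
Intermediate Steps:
p = 5 (p = Add(7, Add(0, Mul(-1, 2))) = Add(7, Add(0, -2)) = Add(7, -2) = 5)
Function('W')(D) = -10 (Function('W')(D) = Mul(5, -2) = -10)
Add(Mul(8, Function('W')(Mul(6, 3))), -8) = Add(Mul(8, -10), -8) = Add(-80, -8) = -88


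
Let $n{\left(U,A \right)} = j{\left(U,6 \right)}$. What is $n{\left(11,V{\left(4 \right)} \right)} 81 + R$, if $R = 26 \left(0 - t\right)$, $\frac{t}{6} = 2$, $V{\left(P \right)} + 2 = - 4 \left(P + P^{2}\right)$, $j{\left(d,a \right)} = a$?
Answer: $174$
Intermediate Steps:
$V{\left(P \right)} = -2 - 4 P - 4 P^{2}$ ($V{\left(P \right)} = -2 - 4 \left(P + P^{2}\right) = -2 - \left(4 P + 4 P^{2}\right) = -2 - 4 P - 4 P^{2}$)
$n{\left(U,A \right)} = 6$
$t = 12$ ($t = 6 \cdot 2 = 12$)
$R = -312$ ($R = 26 \left(0 - 12\right) = 26 \left(-12\right) = -312$)
$n{\left(11,V{\left(4 \right)} \right)} 81 + R = 6 \cdot 81 - 312 = 486 - 312 = 174$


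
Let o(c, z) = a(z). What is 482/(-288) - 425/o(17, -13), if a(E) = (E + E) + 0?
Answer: 27467/1872 ≈ 14.673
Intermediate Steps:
a(E) = 2*E (a(E) = 2*E + 0 = 2*E)
o(c, z) = 2*z
482/(-288) - 425/o(17, -13) = 482/(-288) - 425/(2*(-13)) = 482*(-1/288) - 425/(-26) = -241/144 - 425*(-1/26) = -241/144 + 425/26 = 27467/1872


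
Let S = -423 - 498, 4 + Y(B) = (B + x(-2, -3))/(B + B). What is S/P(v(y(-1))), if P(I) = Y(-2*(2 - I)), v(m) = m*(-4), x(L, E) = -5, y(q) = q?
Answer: 2456/11 ≈ 223.27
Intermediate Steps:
v(m) = -4*m
Y(B) = -4 + (-5 + B)/(2*B) (Y(B) = -4 + (B - 5)/(B + B) = -4 + (-5 + B)/((2*B)) = -4 + (-5 + B)*(1/(2*B)) = -4 + (-5 + B)/(2*B))
P(I) = (23 - 14*I)/(2*(-4 + 2*I)) (P(I) = (-5 - (-14)*(2 - I))/(2*((-2*(2 - I)))) = (-5 - 7*(-4 + 2*I))/(2*(-4 + 2*I)) = (-5 + (28 - 14*I))/(2*(-4 + 2*I)) = (23 - 14*I)/(2*(-4 + 2*I)))
S = -921
S/P(v(y(-1))) = -921*4*(-2 - 4*(-1))/(23 - (-56)*(-1)) = -921*4*(-2 + 4)/(23 - 14*4) = -921*8/(23 - 56) = -921/((¼)*(½)*(-33)) = -921/(-33/8) = -921*(-8/33) = 2456/11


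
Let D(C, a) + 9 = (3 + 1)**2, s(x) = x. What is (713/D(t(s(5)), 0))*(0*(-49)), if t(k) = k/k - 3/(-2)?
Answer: 0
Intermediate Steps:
t(k) = 5/2 (t(k) = 1 - 3*(-1/2) = 1 + 3/2 = 5/2)
D(C, a) = 7 (D(C, a) = -9 + (3 + 1)**2 = -9 + 4**2 = -9 + 16 = 7)
(713/D(t(s(5)), 0))*(0*(-49)) = (713/7)*(0*(-49)) = (713*(1/7))*0 = (713/7)*0 = 0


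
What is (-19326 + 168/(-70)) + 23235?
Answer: 19533/5 ≈ 3906.6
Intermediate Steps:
(-19326 + 168/(-70)) + 23235 = (-19326 + 168*(-1/70)) + 23235 = (-19326 - 12/5) + 23235 = -96642/5 + 23235 = 19533/5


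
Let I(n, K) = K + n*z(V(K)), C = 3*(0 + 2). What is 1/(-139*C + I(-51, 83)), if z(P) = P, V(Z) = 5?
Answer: -1/1006 ≈ -0.00099404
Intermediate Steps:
C = 6 (C = 3*2 = 6)
I(n, K) = K + 5*n (I(n, K) = K + n*5 = K + 5*n)
1/(-139*C + I(-51, 83)) = 1/(-139*6 + (83 + 5*(-51))) = 1/(-834 + (83 - 255)) = 1/(-834 - 172) = 1/(-1006) = -1/1006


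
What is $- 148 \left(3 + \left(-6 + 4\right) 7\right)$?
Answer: $1628$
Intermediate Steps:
$- 148 \left(3 + \left(-6 + 4\right) 7\right) = - 148 \left(3 - 14\right) = \left(-148\right) \left(-11\right) = 1628$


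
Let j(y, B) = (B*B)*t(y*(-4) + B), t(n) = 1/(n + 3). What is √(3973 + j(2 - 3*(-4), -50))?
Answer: 3*√4654673/103 ≈ 62.839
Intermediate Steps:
t(n) = 1/(3 + n)
j(y, B) = B²/(3 + B - 4*y) (j(y, B) = (B*B)/(3 + (y*(-4) + B)) = B²/(3 + (-4*y + B)) = B²/(3 + (B - 4*y)) = B²/(3 + B - 4*y))
√(3973 + j(2 - 3*(-4), -50)) = √(3973 + (-50)²/(3 - 50 - 4*(2 - 3*(-4)))) = √(3973 + 2500/(3 - 50 - 4*(2 + 12))) = √(3973 + 2500/(3 - 50 - 4*14)) = √(3973 + 2500/(3 - 50 - 56)) = √(3973 + 2500/(-103)) = √(3973 + 2500*(-1/103)) = √(3973 - 2500/103) = √(406719/103) = 3*√4654673/103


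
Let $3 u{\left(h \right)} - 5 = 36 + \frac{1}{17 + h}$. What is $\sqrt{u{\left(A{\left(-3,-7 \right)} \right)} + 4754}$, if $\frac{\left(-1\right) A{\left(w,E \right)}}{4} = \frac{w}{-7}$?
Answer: $\frac{2 \sqrt{122816847}}{321} \approx 69.048$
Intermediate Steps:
$A{\left(w,E \right)} = \frac{4 w}{7}$ ($A{\left(w,E \right)} = - 4 \frac{w}{-7} = - 4 w \left(- \frac{1}{7}\right) = - 4 \left(- \frac{w}{7}\right) = \frac{4 w}{7}$)
$u{\left(h \right)} = \frac{41}{3} + \frac{1}{3 \left(17 + h\right)}$ ($u{\left(h \right)} = \frac{5}{3} + \frac{36 + \frac{1}{17 + h}}{3} = \frac{5}{3} + \left(12 + \frac{1}{3 \left(17 + h\right)}\right) = \frac{41}{3} + \frac{1}{3 \left(17 + h\right)}$)
$\sqrt{u{\left(A{\left(-3,-7 \right)} \right)} + 4754} = \sqrt{\frac{698 + 41 \cdot \frac{4}{7} \left(-3\right)}{3 \left(17 + \frac{4}{7} \left(-3\right)\right)} + 4754} = \sqrt{\frac{698 + 41 \left(- \frac{12}{7}\right)}{3 \left(17 - \frac{12}{7}\right)} + 4754} = \sqrt{\frac{698 - \frac{492}{7}}{3 \cdot \frac{107}{7}} + 4754} = \sqrt{\frac{1}{3} \cdot \frac{7}{107} \cdot \frac{4394}{7} + 4754} = \sqrt{\frac{4394}{321} + 4754} = \sqrt{\frac{1530428}{321}} = \frac{2 \sqrt{122816847}}{321}$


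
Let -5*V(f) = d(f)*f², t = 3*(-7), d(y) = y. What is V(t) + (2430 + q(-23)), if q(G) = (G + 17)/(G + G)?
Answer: 492468/115 ≈ 4282.3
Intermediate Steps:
t = -21
q(G) = (17 + G)/(2*G) (q(G) = (17 + G)/((2*G)) = (17 + G)*(1/(2*G)) = (17 + G)/(2*G))
V(f) = -f³/5 (V(f) = -f*f²/5 = -f³/5)
V(t) + (2430 + q(-23)) = -⅕*(-21)³ + (2430 + (½)*(17 - 23)/(-23)) = -⅕*(-9261) + (2430 + (½)*(-1/23)*(-6)) = 9261/5 + (2430 + 3/23) = 9261/5 + 55893/23 = 492468/115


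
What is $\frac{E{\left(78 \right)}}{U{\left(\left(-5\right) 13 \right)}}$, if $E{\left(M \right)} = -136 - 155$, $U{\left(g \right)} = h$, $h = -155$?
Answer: $\frac{291}{155} \approx 1.8774$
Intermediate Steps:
$U{\left(g \right)} = -155$
$E{\left(M \right)} = -291$ ($E{\left(M \right)} = -136 - 155 = -291$)
$\frac{E{\left(78 \right)}}{U{\left(\left(-5\right) 13 \right)}} = - \frac{291}{-155} = \left(-291\right) \left(- \frac{1}{155}\right) = \frac{291}{155}$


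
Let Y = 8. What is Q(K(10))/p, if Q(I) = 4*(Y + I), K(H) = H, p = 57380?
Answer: 18/14345 ≈ 0.0012548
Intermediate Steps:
Q(I) = 32 + 4*I (Q(I) = 4*(8 + I) = 32 + 4*I)
Q(K(10))/p = (32 + 4*10)/57380 = (32 + 40)*(1/57380) = 72*(1/57380) = 18/14345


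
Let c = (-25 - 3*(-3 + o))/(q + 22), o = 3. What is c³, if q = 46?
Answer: -15625/314432 ≈ -0.049693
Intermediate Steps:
c = -25/68 (c = (-25 - 3*(-3 + 3))/(46 + 22) = (-25 - 3*0)/68 = (-25 + 0)*(1/68) = -25*1/68 = -25/68 ≈ -0.36765)
c³ = (-25/68)³ = -15625/314432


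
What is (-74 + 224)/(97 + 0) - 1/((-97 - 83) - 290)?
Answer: 70597/45590 ≈ 1.5485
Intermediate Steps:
(-74 + 224)/(97 + 0) - 1/((-97 - 83) - 290) = 150/97 - 1/(-180 - 290) = 150*(1/97) - 1/(-470) = 150/97 - 1*(-1/470) = 150/97 + 1/470 = 70597/45590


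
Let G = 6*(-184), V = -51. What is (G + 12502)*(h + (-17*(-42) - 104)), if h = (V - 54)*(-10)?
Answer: 18920680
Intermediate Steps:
G = -1104
h = 1050 (h = (-51 - 54)*(-10) = -105*(-10) = 1050)
(G + 12502)*(h + (-17*(-42) - 104)) = (-1104 + 12502)*(1050 + (-17*(-42) - 104)) = 11398*(1050 + (714 - 104)) = 11398*(1050 + 610) = 11398*1660 = 18920680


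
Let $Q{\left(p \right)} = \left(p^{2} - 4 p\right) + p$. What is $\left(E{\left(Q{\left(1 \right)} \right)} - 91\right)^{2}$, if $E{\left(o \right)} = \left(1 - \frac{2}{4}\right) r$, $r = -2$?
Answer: $8464$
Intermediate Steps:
$Q{\left(p \right)} = p^{2} - 3 p$
$E{\left(o \right)} = -1$ ($E{\left(o \right)} = \left(1 - \frac{2}{4}\right) \left(-2\right) = \left(1 - \frac{1}{2}\right) \left(-2\right) = \frac{1}{2} \left(-2\right) = -1$)
$\left(E{\left(Q{\left(1 \right)} \right)} - 91\right)^{2} = \left(-1 - 91\right)^{2} = \left(-92\right)^{2} = 8464$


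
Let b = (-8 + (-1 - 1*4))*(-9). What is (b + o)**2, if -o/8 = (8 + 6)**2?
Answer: 2105401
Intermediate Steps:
b = 117 (b = (-8 + (-1 - 4))*(-9) = (-8 - 5)*(-9) = -13*(-9) = 117)
o = -1568 (o = -8*(8 + 6)**2 = -8*14**2 = -8*196 = -1568)
(b + o)**2 = (117 - 1568)**2 = (-1451)**2 = 2105401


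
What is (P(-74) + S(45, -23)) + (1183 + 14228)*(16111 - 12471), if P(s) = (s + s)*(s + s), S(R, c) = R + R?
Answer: 56118034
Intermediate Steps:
S(R, c) = 2*R
P(s) = 4*s² (P(s) = (2*s)*(2*s) = 4*s²)
(P(-74) + S(45, -23)) + (1183 + 14228)*(16111 - 12471) = (4*(-74)² + 2*45) + (1183 + 14228)*(16111 - 12471) = (4*5476 + 90) + 15411*3640 = (21904 + 90) + 56096040 = 21994 + 56096040 = 56118034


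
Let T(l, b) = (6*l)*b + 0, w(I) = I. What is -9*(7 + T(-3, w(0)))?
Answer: -63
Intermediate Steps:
T(l, b) = 6*b*l (T(l, b) = 6*b*l + 0 = 6*b*l)
-9*(7 + T(-3, w(0))) = -9*(7 + 6*0*(-3)) = -9*(7 + 0) = -9*7 = -1*63 = -63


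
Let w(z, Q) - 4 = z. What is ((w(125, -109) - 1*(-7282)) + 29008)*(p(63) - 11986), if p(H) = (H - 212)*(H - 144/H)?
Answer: -5361860113/7 ≈ -7.6598e+8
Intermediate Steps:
w(z, Q) = 4 + z
p(H) = (-212 + H)*(H - 144/H)
((w(125, -109) - 1*(-7282)) + 29008)*(p(63) - 11986) = (((4 + 125) - 1*(-7282)) + 29008)*((-144 + 63**2 - 212*63 + 30528/63) - 11986) = ((129 + 7282) + 29008)*((-144 + 3969 - 13356 + 30528*(1/63)) - 11986) = (7411 + 29008)*((-144 + 3969 - 13356 + 3392/7) - 11986) = 36419*(-63325/7 - 11986) = 36419*(-147227/7) = -5361860113/7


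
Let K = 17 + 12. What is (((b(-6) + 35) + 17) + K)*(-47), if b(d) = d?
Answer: -3525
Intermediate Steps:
K = 29
(((b(-6) + 35) + 17) + K)*(-47) = (((-6 + 35) + 17) + 29)*(-47) = ((29 + 17) + 29)*(-47) = (46 + 29)*(-47) = 75*(-47) = -3525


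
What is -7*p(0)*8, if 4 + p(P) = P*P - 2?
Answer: 336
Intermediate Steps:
p(P) = -6 + P² (p(P) = -4 + (P*P - 2) = -4 + (P² - 2) = -4 + (-2 + P²) = -6 + P²)
-7*p(0)*8 = -7*(-6 + 0²)*8 = -7*(-6 + 0)*8 = -7*(-6)*8 = 42*8 = 336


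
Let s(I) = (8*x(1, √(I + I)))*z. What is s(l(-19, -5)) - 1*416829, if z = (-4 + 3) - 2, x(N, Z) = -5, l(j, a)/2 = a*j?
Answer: -416709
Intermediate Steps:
l(j, a) = 2*a*j (l(j, a) = 2*(a*j) = 2*a*j)
z = -3 (z = -1 - 2 = -3)
s(I) = 120 (s(I) = (8*(-5))*(-3) = -40*(-3) = 120)
s(l(-19, -5)) - 1*416829 = 120 - 1*416829 = 120 - 416829 = -416709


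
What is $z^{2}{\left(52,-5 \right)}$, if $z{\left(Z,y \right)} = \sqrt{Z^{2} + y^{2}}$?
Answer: $2729$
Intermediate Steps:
$z^{2}{\left(52,-5 \right)} = \left(\sqrt{52^{2} + \left(-5\right)^{2}}\right)^{2} = \left(\sqrt{2704 + 25}\right)^{2} = \left(\sqrt{2729}\right)^{2} = 2729$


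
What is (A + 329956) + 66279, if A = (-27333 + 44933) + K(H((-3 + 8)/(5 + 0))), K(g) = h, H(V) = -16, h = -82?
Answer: 413753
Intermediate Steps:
K(g) = -82
A = 17518 (A = (-27333 + 44933) - 82 = 17600 - 82 = 17518)
(A + 329956) + 66279 = (17518 + 329956) + 66279 = 347474 + 66279 = 413753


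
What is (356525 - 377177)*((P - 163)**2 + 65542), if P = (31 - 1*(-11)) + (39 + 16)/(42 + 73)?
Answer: -874729957704/529 ≈ -1.6536e+9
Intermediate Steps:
P = 977/23 (P = (31 + 11) + 55/115 = 42 + 55*(1/115) = 42 + 11/23 = 977/23 ≈ 42.478)
(356525 - 377177)*((P - 163)**2 + 65542) = (356525 - 377177)*((977/23 - 163)**2 + 65542) = -20652*((-2772/23)**2 + 65542) = -20652*(7683984/529 + 65542) = -20652*42355702/529 = -874729957704/529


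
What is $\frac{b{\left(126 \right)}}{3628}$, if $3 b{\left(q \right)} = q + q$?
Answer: $\frac{21}{907} \approx 0.023153$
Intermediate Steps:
$b{\left(q \right)} = \frac{2 q}{3}$ ($b{\left(q \right)} = \frac{q + q}{3} = \frac{2 q}{3}$)
$\frac{b{\left(126 \right)}}{3628} = \frac{\frac{2}{3} \cdot 126}{3628} = 84 \cdot \frac{1}{3628} = \frac{21}{907}$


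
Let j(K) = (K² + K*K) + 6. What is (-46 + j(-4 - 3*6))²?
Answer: 861184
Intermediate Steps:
j(K) = 6 + 2*K² (j(K) = (K² + K²) + 6 = 2*K² + 6 = 6 + 2*K²)
(-46 + j(-4 - 3*6))² = (-46 + (6 + 2*(-4 - 3*6)²))² = (-46 + (6 + 2*(-4 - 18)²))² = (-46 + (6 + 2*(-22)²))² = (-46 + (6 + 2*484))² = (-46 + (6 + 968))² = (-46 + 974)² = 928² = 861184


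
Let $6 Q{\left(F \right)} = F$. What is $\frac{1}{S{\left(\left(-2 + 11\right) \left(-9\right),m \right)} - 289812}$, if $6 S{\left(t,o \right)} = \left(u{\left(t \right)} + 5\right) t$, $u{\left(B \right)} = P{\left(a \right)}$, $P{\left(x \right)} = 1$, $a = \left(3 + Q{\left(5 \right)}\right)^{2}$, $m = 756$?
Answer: $- \frac{1}{289893} \approx -3.4495 \cdot 10^{-6}$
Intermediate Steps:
$Q{\left(F \right)} = \frac{F}{6}$
$a = \frac{529}{36}$ ($a = \left(3 + \frac{1}{6} \cdot 5\right)^{2} = \left(3 + \frac{5}{6}\right)^{2} = \left(\frac{23}{6}\right)^{2} = \frac{529}{36} \approx 14.694$)
$u{\left(B \right)} = 1$
$S{\left(t,o \right)} = t$ ($S{\left(t,o \right)} = \frac{\left(1 + 5\right) t}{6} = \frac{6 t}{6} = t$)
$\frac{1}{S{\left(\left(-2 + 11\right) \left(-9\right),m \right)} - 289812} = \frac{1}{\left(-2 + 11\right) \left(-9\right) - 289812} = \frac{1}{9 \left(-9\right) - 289812} = \frac{1}{-81 - 289812} = \frac{1}{-289893} = - \frac{1}{289893}$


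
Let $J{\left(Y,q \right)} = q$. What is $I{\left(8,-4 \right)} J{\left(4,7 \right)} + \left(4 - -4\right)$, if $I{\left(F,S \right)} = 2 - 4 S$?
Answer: $134$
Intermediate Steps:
$I{\left(8,-4 \right)} J{\left(4,7 \right)} + \left(4 - -4\right) = \left(2 - -16\right) 7 + \left(4 - -4\right) = \left(2 + 16\right) 7 + \left(4 + 4\right) = 18 \cdot 7 + 8 = 126 + 8 = 134$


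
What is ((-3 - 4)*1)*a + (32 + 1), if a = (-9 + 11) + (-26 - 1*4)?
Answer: 229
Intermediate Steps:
a = -28 (a = 2 + (-26 - 4) = 2 - 30 = -28)
((-3 - 4)*1)*a + (32 + 1) = ((-3 - 4)*1)*(-28) + (32 + 1) = -7*1*(-28) + 33 = -7*(-28) + 33 = 196 + 33 = 229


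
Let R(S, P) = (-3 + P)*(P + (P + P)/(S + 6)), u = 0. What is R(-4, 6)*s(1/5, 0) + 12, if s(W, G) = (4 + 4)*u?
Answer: 12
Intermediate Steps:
R(S, P) = (-3 + P)*(P + 2*P/(6 + S)) (R(S, P) = (-3 + P)*(P + (2*P)/(6 + S)) = (-3 + P)*(P + 2*P/(6 + S)))
s(W, G) = 0 (s(W, G) = (4 + 4)*0 = 8*0 = 0)
R(-4, 6)*s(1/5, 0) + 12 = (6*(-24 - 3*(-4) + 8*6 + 6*(-4))/(6 - 4))*0 + 12 = (6*(-24 + 12 + 48 - 24)/2)*0 + 12 = (6*(1/2)*12)*0 + 12 = 36*0 + 12 = 0 + 12 = 12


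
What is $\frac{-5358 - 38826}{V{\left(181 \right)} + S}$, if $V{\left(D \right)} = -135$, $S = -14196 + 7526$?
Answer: $\frac{44184}{6805} \approx 6.4929$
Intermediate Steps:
$S = -6670$
$\frac{-5358 - 38826}{V{\left(181 \right)} + S} = \frac{-5358 - 38826}{-135 - 6670} = - \frac{44184}{-6805} = \left(-44184\right) \left(- \frac{1}{6805}\right) = \frac{44184}{6805}$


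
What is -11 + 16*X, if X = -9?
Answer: -155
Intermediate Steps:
-11 + 16*X = -11 + 16*(-9) = -11 - 144 = -155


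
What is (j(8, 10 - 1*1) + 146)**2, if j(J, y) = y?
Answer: 24025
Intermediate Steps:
(j(8, 10 - 1*1) + 146)**2 = ((10 - 1*1) + 146)**2 = ((10 - 1) + 146)**2 = (9 + 146)**2 = 155**2 = 24025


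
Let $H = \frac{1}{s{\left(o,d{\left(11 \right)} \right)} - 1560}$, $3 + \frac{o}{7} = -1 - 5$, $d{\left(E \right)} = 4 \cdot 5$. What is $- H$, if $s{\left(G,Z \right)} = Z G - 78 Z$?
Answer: $\frac{1}{4380} \approx 0.00022831$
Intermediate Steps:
$d{\left(E \right)} = 20$
$o = -63$ ($o = -21 + 7 \left(-1 - 5\right) = -21 + 7 \left(-6\right) = -21 - 42 = -63$)
$s{\left(G,Z \right)} = - 78 Z + G Z$ ($s{\left(G,Z \right)} = G Z - 78 Z = - 78 Z + G Z$)
$H = - \frac{1}{4380}$ ($H = \frac{1}{20 \left(-78 - 63\right) - 1560} = \frac{1}{20 \left(-141\right) - 1560} = \frac{1}{-2820 - 1560} = \frac{1}{-4380} = - \frac{1}{4380} \approx -0.00022831$)
$- H = \left(-1\right) \left(- \frac{1}{4380}\right) = \frac{1}{4380}$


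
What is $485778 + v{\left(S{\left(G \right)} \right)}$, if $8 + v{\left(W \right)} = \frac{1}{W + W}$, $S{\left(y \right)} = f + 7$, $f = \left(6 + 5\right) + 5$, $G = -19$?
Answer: $\frac{22345421}{46} \approx 4.8577 \cdot 10^{5}$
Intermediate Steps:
$f = 16$ ($f = 11 + 5 = 16$)
$S{\left(y \right)} = 23$ ($S{\left(y \right)} = 16 + 7 = 23$)
$v{\left(W \right)} = -8 + \frac{1}{2 W}$ ($v{\left(W \right)} = -8 + \frac{1}{W + W} = -8 + \frac{1}{2 W}$)
$485778 + v{\left(S{\left(G \right)} \right)} = 485778 - \left(8 - \frac{1}{2 \cdot 23}\right) = 485778 + \left(-8 + \frac{1}{2} \cdot \frac{1}{23}\right) = 485778 + \left(-8 + \frac{1}{46}\right) = 485778 - \frac{367}{46} = \frac{22345421}{46}$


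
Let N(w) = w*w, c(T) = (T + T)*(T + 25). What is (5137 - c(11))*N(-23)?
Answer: 2298505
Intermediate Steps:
c(T) = 2*T*(25 + T) (c(T) = (2*T)*(25 + T) = 2*T*(25 + T))
N(w) = w**2
(5137 - c(11))*N(-23) = (5137 - 2*11*(25 + 11))*(-23)**2 = (5137 - 2*11*36)*529 = (5137 - 1*792)*529 = (5137 - 792)*529 = 4345*529 = 2298505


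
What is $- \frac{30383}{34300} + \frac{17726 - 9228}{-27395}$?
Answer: $- \frac{224764737}{187929700} \approx -1.196$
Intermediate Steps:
$- \frac{30383}{34300} + \frac{17726 - 9228}{-27395} = \left(-30383\right) \frac{1}{34300} + 8498 \left(- \frac{1}{27395}\right) = - \frac{30383}{34300} - \frac{8498}{27395} = - \frac{224764737}{187929700}$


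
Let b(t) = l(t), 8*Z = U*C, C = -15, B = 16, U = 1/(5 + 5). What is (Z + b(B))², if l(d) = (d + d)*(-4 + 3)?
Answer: 265225/256 ≈ 1036.0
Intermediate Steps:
U = ⅒ (U = 1/10 = ⅒ ≈ 0.10000)
l(d) = -2*d (l(d) = (2*d)*(-1) = -2*d)
Z = -3/16 (Z = ((⅒)*(-15))/8 = (⅛)*(-3/2) = -3/16 ≈ -0.18750)
b(t) = -2*t
(Z + b(B))² = (-3/16 - 2*16)² = (-3/16 - 32)² = (-515/16)² = 265225/256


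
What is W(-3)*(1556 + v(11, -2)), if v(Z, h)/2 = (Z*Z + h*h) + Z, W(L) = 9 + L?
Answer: 10968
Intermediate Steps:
v(Z, h) = 2*Z + 2*Z² + 2*h² (v(Z, h) = 2*((Z*Z + h*h) + Z) = 2*((Z² + h²) + Z) = 2*(Z + Z² + h²) = 2*Z + 2*Z² + 2*h²)
W(-3)*(1556 + v(11, -2)) = (9 - 3)*(1556 + (2*11 + 2*11² + 2*(-2)²)) = 6*(1556 + (22 + 2*121 + 2*4)) = 6*(1556 + (22 + 242 + 8)) = 6*(1556 + 272) = 6*1828 = 10968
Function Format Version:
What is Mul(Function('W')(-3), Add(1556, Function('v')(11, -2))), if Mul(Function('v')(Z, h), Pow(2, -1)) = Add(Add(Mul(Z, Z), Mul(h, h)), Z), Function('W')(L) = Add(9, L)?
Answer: 10968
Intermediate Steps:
Function('v')(Z, h) = Add(Mul(2, Z), Mul(2, Pow(Z, 2)), Mul(2, Pow(h, 2))) (Function('v')(Z, h) = Mul(2, Add(Add(Mul(Z, Z), Mul(h, h)), Z)) = Mul(2, Add(Add(Pow(Z, 2), Pow(h, 2)), Z)) = Mul(2, Add(Z, Pow(Z, 2), Pow(h, 2))) = Add(Mul(2, Z), Mul(2, Pow(Z, 2)), Mul(2, Pow(h, 2))))
Mul(Function('W')(-3), Add(1556, Function('v')(11, -2))) = Mul(Add(9, -3), Add(1556, Add(Mul(2, 11), Mul(2, Pow(11, 2)), Mul(2, Pow(-2, 2))))) = Mul(6, Add(1556, Add(22, Mul(2, 121), Mul(2, 4)))) = Mul(6, Add(1556, Add(22, 242, 8))) = Mul(6, Add(1556, 272)) = Mul(6, 1828) = 10968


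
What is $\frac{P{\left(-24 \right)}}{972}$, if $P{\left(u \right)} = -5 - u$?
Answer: $\frac{19}{972} \approx 0.019547$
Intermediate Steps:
$\frac{P{\left(-24 \right)}}{972} = \frac{-5 - -24}{972} = \left(-5 + 24\right) \frac{1}{972} = 19 \cdot \frac{1}{972} = \frac{19}{972}$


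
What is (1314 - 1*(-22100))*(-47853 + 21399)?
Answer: -619393956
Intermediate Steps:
(1314 - 1*(-22100))*(-47853 + 21399) = (1314 + 22100)*(-26454) = 23414*(-26454) = -619393956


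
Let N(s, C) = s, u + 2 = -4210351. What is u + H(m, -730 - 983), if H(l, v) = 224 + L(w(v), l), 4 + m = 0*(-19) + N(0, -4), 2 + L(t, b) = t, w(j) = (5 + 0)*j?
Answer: -4218696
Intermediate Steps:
u = -4210353 (u = -2 - 4210351 = -4210353)
w(j) = 5*j
L(t, b) = -2 + t
m = -4 (m = -4 + (0*(-19) + 0) = -4 + (0 + 0) = -4 + 0 = -4)
H(l, v) = 222 + 5*v (H(l, v) = 224 + (-2 + 5*v) = 222 + 5*v)
u + H(m, -730 - 983) = -4210353 + (222 + 5*(-730 - 983)) = -4210353 + (222 + 5*(-1713)) = -4210353 + (222 - 8565) = -4210353 - 8343 = -4218696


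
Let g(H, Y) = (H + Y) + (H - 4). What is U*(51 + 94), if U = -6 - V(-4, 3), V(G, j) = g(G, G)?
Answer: 1450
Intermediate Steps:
g(H, Y) = -4 + Y + 2*H (g(H, Y) = (H + Y) + (-4 + H) = -4 + Y + 2*H)
V(G, j) = -4 + 3*G (V(G, j) = -4 + G + 2*G = -4 + 3*G)
U = 10 (U = -6 - (-4 + 3*(-4)) = -6 - (-4 - 12) = -6 - 1*(-16) = -6 + 16 = 10)
U*(51 + 94) = 10*(51 + 94) = 10*145 = 1450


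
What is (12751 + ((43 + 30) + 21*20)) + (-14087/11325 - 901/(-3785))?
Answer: 113532520006/8573025 ≈ 13243.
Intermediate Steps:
(12751 + ((43 + 30) + 21*20)) + (-14087/11325 - 901/(-3785)) = (12751 + (73 + 420)) + (-14087*1/11325 - 901*(-1/3785)) = (12751 + 493) + (-14087/11325 + 901/3785) = 13244 - 8623094/8573025 = 113532520006/8573025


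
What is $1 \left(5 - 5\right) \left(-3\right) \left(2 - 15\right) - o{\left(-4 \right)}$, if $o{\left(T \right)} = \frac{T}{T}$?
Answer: $-1$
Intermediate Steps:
$o{\left(T \right)} = 1$
$1 \left(5 - 5\right) \left(-3\right) \left(2 - 15\right) - o{\left(-4 \right)} = 1 \left(5 - 5\right) \left(-3\right) \left(2 - 15\right) - 1 = 1 \cdot 0 \left(-3\right) \left(-13\right) - 1 = 1 \cdot 0 \left(-13\right) - 1 = 0 \left(-13\right) - 1 = 0 - 1 = -1$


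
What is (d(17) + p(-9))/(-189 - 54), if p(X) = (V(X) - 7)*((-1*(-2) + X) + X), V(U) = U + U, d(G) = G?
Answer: -139/81 ≈ -1.7160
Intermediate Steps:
V(U) = 2*U
p(X) = (-7 + 2*X)*(2 + 2*X) (p(X) = (2*X - 7)*((-1*(-2) + X) + X) = (-7 + 2*X)*((2 + X) + X) = (-7 + 2*X)*(2 + 2*X))
(d(17) + p(-9))/(-189 - 54) = (17 + (-14 - 10*(-9) + 4*(-9)²))/(-189 - 54) = (17 + (-14 + 90 + 4*81))/(-243) = (17 + (-14 + 90 + 324))*(-1/243) = (17 + 400)*(-1/243) = 417*(-1/243) = -139/81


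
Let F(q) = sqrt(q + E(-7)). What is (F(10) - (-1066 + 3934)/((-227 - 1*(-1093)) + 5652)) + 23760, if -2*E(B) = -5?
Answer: 77432406/3259 + 5*sqrt(2)/2 ≈ 23763.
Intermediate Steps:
E(B) = 5/2 (E(B) = -1/2*(-5) = 5/2)
F(q) = sqrt(5/2 + q) (F(q) = sqrt(q + 5/2) = sqrt(5/2 + q))
(F(10) - (-1066 + 3934)/((-227 - 1*(-1093)) + 5652)) + 23760 = (sqrt(10 + 4*10)/2 - (-1066 + 3934)/((-227 - 1*(-1093)) + 5652)) + 23760 = (sqrt(10 + 40)/2 - 2868/((-227 + 1093) + 5652)) + 23760 = (sqrt(50)/2 - 2868/(866 + 5652)) + 23760 = ((5*sqrt(2))/2 - 2868/6518) + 23760 = (5*sqrt(2)/2 - 2868/6518) + 23760 = (5*sqrt(2)/2 - 1*1434/3259) + 23760 = (5*sqrt(2)/2 - 1434/3259) + 23760 = (-1434/3259 + 5*sqrt(2)/2) + 23760 = 77432406/3259 + 5*sqrt(2)/2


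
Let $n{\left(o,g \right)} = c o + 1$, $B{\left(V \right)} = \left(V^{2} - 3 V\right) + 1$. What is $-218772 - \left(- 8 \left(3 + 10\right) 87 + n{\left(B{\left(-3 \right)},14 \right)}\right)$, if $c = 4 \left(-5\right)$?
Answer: $-209345$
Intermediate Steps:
$c = -20$
$B{\left(V \right)} = 1 + V^{2} - 3 V$
$n{\left(o,g \right)} = 1 - 20 o$ ($n{\left(o,g \right)} = - 20 o + 1 = 1 - 20 o$)
$-218772 - \left(- 8 \left(3 + 10\right) 87 + n{\left(B{\left(-3 \right)},14 \right)}\right) = -218772 - \left(- 8 \left(3 + 10\right) 87 + \left(1 - 20 \left(1 + \left(-3\right)^{2} - -9\right)\right)\right) = -218772 - \left(\left(-8\right) 13 \cdot 87 + \left(1 - 20 \left(1 + 9 + 9\right)\right)\right) = -218772 - \left(\left(-104\right) 87 + \left(1 - 380\right)\right) = -218772 - \left(-9048 + \left(1 - 380\right)\right) = -218772 - \left(-9048 - 379\right) = -218772 - -9427 = -218772 + 9427 = -209345$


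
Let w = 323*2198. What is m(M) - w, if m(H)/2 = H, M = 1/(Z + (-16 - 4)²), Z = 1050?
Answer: -514716649/725 ≈ -7.0995e+5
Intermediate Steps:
M = 1/1450 (M = 1/(1050 + (-16 - 4)²) = 1/(1050 + (-20)²) = 1/(1050 + 400) = 1/1450 ≈ 0.00068966)
m(H) = 2*H
w = 709954
m(M) - w = 2*(1/1450) - 1*709954 = 1/725 - 709954 = -514716649/725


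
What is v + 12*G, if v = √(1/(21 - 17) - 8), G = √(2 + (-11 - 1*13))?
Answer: I*(√31 + 24*√22)/2 ≈ 59.069*I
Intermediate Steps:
G = I*√22 (G = √(2 + (-11 - 13)) = √(2 - 24) = √(-22) = I*√22 ≈ 4.6904*I)
v = I*√31/2 (v = √(1/4 - 8) = √(¼ - 8) = √(-31/4) = I*√31/2 ≈ 2.7839*I)
v + 12*G = I*√31/2 + 12*(I*√22) = I*√31/2 + 12*I*√22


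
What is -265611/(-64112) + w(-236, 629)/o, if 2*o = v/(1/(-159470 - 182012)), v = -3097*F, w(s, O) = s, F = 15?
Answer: 2106766184342273/508521840513360 ≈ 4.1429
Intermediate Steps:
v = -46455 (v = -3097*15 = -46455)
o = 7931773155 (o = (-46455/(1/(-159470 - 182012)))/2 = (-46455/(1/(-341482)))/2 = (-46455/(-1/341482))/2 = (-46455*(-341482))/2 = (1/2)*15863546310 = 7931773155)
-265611/(-64112) + w(-236, 629)/o = -265611/(-64112) - 236/7931773155 = -265611*(-1/64112) - 236*1/7931773155 = 265611/64112 - 236/7931773155 = 2106766184342273/508521840513360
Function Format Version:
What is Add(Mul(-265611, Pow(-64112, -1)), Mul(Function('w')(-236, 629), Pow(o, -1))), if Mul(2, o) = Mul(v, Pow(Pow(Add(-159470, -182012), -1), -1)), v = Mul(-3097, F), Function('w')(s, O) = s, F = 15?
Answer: Rational(2106766184342273, 508521840513360) ≈ 4.1429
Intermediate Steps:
v = -46455 (v = Mul(-3097, 15) = -46455)
o = 7931773155 (o = Mul(Rational(1, 2), Mul(-46455, Pow(Pow(Add(-159470, -182012), -1), -1))) = Mul(Rational(1, 2), Mul(-46455, Pow(Pow(-341482, -1), -1))) = Mul(Rational(1, 2), Mul(-46455, Pow(Rational(-1, 341482), -1))) = Mul(Rational(1, 2), Mul(-46455, -341482)) = Mul(Rational(1, 2), 15863546310) = 7931773155)
Add(Mul(-265611, Pow(-64112, -1)), Mul(Function('w')(-236, 629), Pow(o, -1))) = Add(Mul(-265611, Pow(-64112, -1)), Mul(-236, Pow(7931773155, -1))) = Add(Mul(-265611, Rational(-1, 64112)), Mul(-236, Rational(1, 7931773155))) = Add(Rational(265611, 64112), Rational(-236, 7931773155)) = Rational(2106766184342273, 508521840513360)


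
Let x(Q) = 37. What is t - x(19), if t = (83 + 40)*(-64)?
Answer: -7909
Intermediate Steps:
t = -7872 (t = 123*(-64) = -7872)
t - x(19) = -7872 - 1*37 = -7872 - 37 = -7909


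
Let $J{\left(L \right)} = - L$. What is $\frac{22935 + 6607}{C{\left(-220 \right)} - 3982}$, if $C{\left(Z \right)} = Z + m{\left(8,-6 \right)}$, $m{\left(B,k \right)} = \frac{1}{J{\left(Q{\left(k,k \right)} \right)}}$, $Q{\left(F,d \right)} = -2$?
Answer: $- \frac{59084}{8403} \approx -7.0313$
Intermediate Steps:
$m{\left(B,k \right)} = \frac{1}{2}$ ($m{\left(B,k \right)} = \frac{1}{\left(-1\right) \left(-2\right)} = \frac{1}{2}$)
$C{\left(Z \right)} = \frac{1}{2} + Z$ ($C{\left(Z \right)} = Z + \frac{1}{2} = \frac{1}{2} + Z$)
$\frac{22935 + 6607}{C{\left(-220 \right)} - 3982} = \frac{22935 + 6607}{\left(\frac{1}{2} - 220\right) - 3982} = \frac{29542}{- \frac{439}{2} - 3982} = \frac{29542}{- \frac{8403}{2}} = 29542 \left(- \frac{2}{8403}\right) = - \frac{59084}{8403}$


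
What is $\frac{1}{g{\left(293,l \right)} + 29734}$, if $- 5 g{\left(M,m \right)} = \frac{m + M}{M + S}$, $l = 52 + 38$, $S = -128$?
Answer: $\frac{825}{24530167} \approx 3.3632 \cdot 10^{-5}$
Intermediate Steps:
$l = 90$
$g{\left(M,m \right)} = - \frac{M + m}{5 \left(-128 + M\right)}$ ($g{\left(M,m \right)} = - \frac{\left(m + M\right) \frac{1}{M - 128}}{5} = - \frac{\left(M + m\right) \frac{1}{-128 + M}}{5} = - \frac{\frac{1}{-128 + M} \left(M + m\right)}{5} = - \frac{M + m}{5 \left(-128 + M\right)}$)
$\frac{1}{g{\left(293,l \right)} + 29734} = \frac{1}{\frac{\left(-1\right) 293 - 90}{5 \left(-128 + 293\right)} + 29734} = \frac{1}{\frac{-293 - 90}{5 \cdot 165} + 29734} = \frac{1}{\frac{1}{5} \cdot \frac{1}{165} \left(-383\right) + 29734} = \frac{1}{- \frac{383}{825} + 29734} = \frac{1}{\frac{24530167}{825}} = \frac{825}{24530167}$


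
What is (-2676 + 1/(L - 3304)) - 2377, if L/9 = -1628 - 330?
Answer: -105739079/20926 ≈ -5053.0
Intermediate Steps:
L = -17622 (L = 9*(-1628 - 330) = 9*(-1958) = -17622)
(-2676 + 1/(L - 3304)) - 2377 = (-2676 + 1/(-17622 - 3304)) - 2377 = (-2676 + 1/(-20926)) - 2377 = (-2676 - 1/20926) - 2377 = -55997977/20926 - 2377 = -105739079/20926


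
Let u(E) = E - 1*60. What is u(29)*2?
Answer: -62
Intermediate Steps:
u(E) = -60 + E (u(E) = E - 60 = -60 + E)
u(29)*2 = (-60 + 29)*2 = -31*2 = -62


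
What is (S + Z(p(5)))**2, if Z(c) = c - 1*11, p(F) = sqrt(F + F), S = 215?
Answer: (204 + sqrt(10))**2 ≈ 42916.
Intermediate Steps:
p(F) = sqrt(2)*sqrt(F) (p(F) = sqrt(2*F) = sqrt(2)*sqrt(F))
Z(c) = -11 + c (Z(c) = c - 11 = -11 + c)
(S + Z(p(5)))**2 = (215 + (-11 + sqrt(2)*sqrt(5)))**2 = (215 + (-11 + sqrt(10)))**2 = (204 + sqrt(10))**2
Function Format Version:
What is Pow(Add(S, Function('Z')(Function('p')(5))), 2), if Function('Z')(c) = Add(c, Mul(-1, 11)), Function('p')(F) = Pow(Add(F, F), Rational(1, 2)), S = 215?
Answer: Pow(Add(204, Pow(10, Rational(1, 2))), 2) ≈ 42916.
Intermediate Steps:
Function('p')(F) = Mul(Pow(2, Rational(1, 2)), Pow(F, Rational(1, 2))) (Function('p')(F) = Pow(Mul(2, F), Rational(1, 2)) = Mul(Pow(2, Rational(1, 2)), Pow(F, Rational(1, 2))))
Function('Z')(c) = Add(-11, c) (Function('Z')(c) = Add(c, -11) = Add(-11, c))
Pow(Add(S, Function('Z')(Function('p')(5))), 2) = Pow(Add(215, Add(-11, Mul(Pow(2, Rational(1, 2)), Pow(5, Rational(1, 2))))), 2) = Pow(Add(215, Add(-11, Pow(10, Rational(1, 2)))), 2) = Pow(Add(204, Pow(10, Rational(1, 2))), 2)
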